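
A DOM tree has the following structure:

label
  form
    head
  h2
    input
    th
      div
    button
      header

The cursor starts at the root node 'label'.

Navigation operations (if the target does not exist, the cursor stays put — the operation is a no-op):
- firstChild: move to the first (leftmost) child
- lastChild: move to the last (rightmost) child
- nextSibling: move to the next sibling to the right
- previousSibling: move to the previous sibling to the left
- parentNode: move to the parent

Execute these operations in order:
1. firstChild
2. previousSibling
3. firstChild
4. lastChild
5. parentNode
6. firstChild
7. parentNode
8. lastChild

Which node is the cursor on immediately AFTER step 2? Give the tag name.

After 1 (firstChild): form
After 2 (previousSibling): form (no-op, stayed)

Answer: form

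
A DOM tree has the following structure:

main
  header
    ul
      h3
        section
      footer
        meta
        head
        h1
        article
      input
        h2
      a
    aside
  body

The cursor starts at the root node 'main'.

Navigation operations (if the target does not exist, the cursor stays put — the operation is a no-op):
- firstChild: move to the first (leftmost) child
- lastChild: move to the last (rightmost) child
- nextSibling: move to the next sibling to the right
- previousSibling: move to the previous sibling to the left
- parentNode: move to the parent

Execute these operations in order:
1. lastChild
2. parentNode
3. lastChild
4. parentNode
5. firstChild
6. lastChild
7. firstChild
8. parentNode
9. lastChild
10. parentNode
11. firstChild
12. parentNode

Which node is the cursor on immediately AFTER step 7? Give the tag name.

Answer: aside

Derivation:
After 1 (lastChild): body
After 2 (parentNode): main
After 3 (lastChild): body
After 4 (parentNode): main
After 5 (firstChild): header
After 6 (lastChild): aside
After 7 (firstChild): aside (no-op, stayed)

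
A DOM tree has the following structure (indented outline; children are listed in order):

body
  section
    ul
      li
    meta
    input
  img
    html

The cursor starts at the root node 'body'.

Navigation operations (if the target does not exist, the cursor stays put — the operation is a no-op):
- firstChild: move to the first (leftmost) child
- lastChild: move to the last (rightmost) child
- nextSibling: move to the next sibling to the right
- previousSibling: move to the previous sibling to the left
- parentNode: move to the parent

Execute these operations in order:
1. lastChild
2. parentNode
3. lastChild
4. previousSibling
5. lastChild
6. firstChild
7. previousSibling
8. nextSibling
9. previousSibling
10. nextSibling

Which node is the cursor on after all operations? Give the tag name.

After 1 (lastChild): img
After 2 (parentNode): body
After 3 (lastChild): img
After 4 (previousSibling): section
After 5 (lastChild): input
After 6 (firstChild): input (no-op, stayed)
After 7 (previousSibling): meta
After 8 (nextSibling): input
After 9 (previousSibling): meta
After 10 (nextSibling): input

Answer: input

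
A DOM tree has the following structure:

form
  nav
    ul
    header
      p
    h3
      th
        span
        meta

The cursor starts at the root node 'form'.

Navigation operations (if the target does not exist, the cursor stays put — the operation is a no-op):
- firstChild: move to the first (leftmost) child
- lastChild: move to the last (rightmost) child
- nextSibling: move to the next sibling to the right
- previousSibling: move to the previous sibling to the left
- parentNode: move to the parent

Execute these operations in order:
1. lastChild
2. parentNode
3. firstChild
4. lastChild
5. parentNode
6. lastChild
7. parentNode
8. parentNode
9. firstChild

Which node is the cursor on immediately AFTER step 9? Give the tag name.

Answer: nav

Derivation:
After 1 (lastChild): nav
After 2 (parentNode): form
After 3 (firstChild): nav
After 4 (lastChild): h3
After 5 (parentNode): nav
After 6 (lastChild): h3
After 7 (parentNode): nav
After 8 (parentNode): form
After 9 (firstChild): nav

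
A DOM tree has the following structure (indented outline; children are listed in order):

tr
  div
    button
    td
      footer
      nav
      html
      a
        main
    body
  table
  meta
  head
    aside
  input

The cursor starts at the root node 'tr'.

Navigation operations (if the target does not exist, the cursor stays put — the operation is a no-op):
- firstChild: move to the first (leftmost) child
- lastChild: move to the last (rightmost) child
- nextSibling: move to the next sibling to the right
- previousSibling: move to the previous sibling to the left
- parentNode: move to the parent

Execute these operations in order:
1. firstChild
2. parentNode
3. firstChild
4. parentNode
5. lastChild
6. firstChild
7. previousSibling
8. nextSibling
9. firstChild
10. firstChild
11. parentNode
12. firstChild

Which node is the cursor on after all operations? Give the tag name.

After 1 (firstChild): div
After 2 (parentNode): tr
After 3 (firstChild): div
After 4 (parentNode): tr
After 5 (lastChild): input
After 6 (firstChild): input (no-op, stayed)
After 7 (previousSibling): head
After 8 (nextSibling): input
After 9 (firstChild): input (no-op, stayed)
After 10 (firstChild): input (no-op, stayed)
After 11 (parentNode): tr
After 12 (firstChild): div

Answer: div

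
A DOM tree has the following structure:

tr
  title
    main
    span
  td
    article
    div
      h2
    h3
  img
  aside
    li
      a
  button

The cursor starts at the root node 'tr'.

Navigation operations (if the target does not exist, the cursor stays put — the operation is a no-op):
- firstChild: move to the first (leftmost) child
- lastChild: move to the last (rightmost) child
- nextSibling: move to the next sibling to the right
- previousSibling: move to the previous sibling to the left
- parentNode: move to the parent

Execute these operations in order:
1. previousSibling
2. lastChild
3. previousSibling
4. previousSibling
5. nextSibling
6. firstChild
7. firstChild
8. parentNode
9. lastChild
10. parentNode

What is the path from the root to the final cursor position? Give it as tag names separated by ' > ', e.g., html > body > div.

Answer: tr > aside > li

Derivation:
After 1 (previousSibling): tr (no-op, stayed)
After 2 (lastChild): button
After 3 (previousSibling): aside
After 4 (previousSibling): img
After 5 (nextSibling): aside
After 6 (firstChild): li
After 7 (firstChild): a
After 8 (parentNode): li
After 9 (lastChild): a
After 10 (parentNode): li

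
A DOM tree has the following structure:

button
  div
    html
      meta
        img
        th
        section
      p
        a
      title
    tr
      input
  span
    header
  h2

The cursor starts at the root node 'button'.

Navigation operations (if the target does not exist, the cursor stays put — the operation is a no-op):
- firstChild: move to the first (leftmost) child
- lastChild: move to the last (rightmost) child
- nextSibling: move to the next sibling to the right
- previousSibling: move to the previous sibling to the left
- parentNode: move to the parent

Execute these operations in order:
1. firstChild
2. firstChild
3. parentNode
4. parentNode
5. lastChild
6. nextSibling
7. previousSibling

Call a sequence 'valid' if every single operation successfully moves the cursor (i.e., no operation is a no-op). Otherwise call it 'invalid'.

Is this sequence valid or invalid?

After 1 (firstChild): div
After 2 (firstChild): html
After 3 (parentNode): div
After 4 (parentNode): button
After 5 (lastChild): h2
After 6 (nextSibling): h2 (no-op, stayed)
After 7 (previousSibling): span

Answer: invalid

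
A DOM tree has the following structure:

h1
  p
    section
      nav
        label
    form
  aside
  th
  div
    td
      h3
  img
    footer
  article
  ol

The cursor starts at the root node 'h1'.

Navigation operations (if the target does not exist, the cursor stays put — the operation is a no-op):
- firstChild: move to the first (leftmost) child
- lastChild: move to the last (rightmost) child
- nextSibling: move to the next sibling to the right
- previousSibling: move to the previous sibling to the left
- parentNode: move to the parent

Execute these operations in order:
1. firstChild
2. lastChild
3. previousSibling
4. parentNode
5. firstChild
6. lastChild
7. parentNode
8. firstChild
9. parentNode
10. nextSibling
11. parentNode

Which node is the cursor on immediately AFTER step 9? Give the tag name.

Answer: section

Derivation:
After 1 (firstChild): p
After 2 (lastChild): form
After 3 (previousSibling): section
After 4 (parentNode): p
After 5 (firstChild): section
After 6 (lastChild): nav
After 7 (parentNode): section
After 8 (firstChild): nav
After 9 (parentNode): section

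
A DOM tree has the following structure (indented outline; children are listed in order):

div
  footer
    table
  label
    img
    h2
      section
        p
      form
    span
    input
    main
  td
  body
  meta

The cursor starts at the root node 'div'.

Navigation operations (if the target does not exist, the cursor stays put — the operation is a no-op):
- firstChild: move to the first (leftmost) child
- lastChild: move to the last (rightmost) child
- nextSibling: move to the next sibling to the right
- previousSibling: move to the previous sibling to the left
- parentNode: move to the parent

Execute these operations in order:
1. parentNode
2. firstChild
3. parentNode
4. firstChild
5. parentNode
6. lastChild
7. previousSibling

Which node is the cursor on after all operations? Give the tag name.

Answer: body

Derivation:
After 1 (parentNode): div (no-op, stayed)
After 2 (firstChild): footer
After 3 (parentNode): div
After 4 (firstChild): footer
After 5 (parentNode): div
After 6 (lastChild): meta
After 7 (previousSibling): body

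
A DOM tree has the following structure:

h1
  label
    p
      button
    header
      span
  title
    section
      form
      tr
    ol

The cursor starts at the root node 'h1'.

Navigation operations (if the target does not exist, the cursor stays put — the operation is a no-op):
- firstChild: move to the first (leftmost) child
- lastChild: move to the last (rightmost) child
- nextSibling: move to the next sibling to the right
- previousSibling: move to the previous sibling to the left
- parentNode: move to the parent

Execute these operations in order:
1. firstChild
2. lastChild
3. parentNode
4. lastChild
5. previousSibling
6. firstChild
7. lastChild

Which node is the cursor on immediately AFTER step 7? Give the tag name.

Answer: button

Derivation:
After 1 (firstChild): label
After 2 (lastChild): header
After 3 (parentNode): label
After 4 (lastChild): header
After 5 (previousSibling): p
After 6 (firstChild): button
After 7 (lastChild): button (no-op, stayed)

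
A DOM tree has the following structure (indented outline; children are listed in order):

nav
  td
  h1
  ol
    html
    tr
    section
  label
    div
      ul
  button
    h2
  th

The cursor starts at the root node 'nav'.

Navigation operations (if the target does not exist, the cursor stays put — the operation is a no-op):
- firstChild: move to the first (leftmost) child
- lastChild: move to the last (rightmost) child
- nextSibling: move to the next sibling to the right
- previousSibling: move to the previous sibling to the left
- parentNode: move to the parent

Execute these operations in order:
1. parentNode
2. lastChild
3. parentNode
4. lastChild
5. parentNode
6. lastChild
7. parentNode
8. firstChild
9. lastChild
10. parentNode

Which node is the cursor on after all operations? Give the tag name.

After 1 (parentNode): nav (no-op, stayed)
After 2 (lastChild): th
After 3 (parentNode): nav
After 4 (lastChild): th
After 5 (parentNode): nav
After 6 (lastChild): th
After 7 (parentNode): nav
After 8 (firstChild): td
After 9 (lastChild): td (no-op, stayed)
After 10 (parentNode): nav

Answer: nav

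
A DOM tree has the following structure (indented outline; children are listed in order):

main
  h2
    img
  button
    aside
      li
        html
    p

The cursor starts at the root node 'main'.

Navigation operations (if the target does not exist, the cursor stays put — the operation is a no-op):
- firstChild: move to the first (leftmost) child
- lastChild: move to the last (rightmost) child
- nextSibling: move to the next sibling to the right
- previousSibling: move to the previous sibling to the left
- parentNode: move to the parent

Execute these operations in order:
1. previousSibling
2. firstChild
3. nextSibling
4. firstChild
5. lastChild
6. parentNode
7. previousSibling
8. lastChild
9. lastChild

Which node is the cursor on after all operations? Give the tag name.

Answer: html

Derivation:
After 1 (previousSibling): main (no-op, stayed)
After 2 (firstChild): h2
After 3 (nextSibling): button
After 4 (firstChild): aside
After 5 (lastChild): li
After 6 (parentNode): aside
After 7 (previousSibling): aside (no-op, stayed)
After 8 (lastChild): li
After 9 (lastChild): html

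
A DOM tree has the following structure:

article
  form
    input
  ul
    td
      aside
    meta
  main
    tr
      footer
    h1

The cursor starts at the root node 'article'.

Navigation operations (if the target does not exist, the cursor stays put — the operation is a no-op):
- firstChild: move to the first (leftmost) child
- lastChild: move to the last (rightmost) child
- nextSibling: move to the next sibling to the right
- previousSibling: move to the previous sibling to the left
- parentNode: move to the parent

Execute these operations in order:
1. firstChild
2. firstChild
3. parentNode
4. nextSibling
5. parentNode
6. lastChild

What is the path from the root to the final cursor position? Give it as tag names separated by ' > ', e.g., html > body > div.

After 1 (firstChild): form
After 2 (firstChild): input
After 3 (parentNode): form
After 4 (nextSibling): ul
After 5 (parentNode): article
After 6 (lastChild): main

Answer: article > main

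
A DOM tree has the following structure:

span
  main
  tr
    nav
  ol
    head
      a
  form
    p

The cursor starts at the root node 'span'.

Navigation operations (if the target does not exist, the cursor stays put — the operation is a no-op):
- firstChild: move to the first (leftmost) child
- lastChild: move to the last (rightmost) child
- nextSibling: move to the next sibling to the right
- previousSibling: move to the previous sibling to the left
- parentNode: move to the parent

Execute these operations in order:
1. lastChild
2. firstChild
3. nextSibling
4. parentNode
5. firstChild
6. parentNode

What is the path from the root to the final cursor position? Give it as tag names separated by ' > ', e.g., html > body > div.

After 1 (lastChild): form
After 2 (firstChild): p
After 3 (nextSibling): p (no-op, stayed)
After 4 (parentNode): form
After 5 (firstChild): p
After 6 (parentNode): form

Answer: span > form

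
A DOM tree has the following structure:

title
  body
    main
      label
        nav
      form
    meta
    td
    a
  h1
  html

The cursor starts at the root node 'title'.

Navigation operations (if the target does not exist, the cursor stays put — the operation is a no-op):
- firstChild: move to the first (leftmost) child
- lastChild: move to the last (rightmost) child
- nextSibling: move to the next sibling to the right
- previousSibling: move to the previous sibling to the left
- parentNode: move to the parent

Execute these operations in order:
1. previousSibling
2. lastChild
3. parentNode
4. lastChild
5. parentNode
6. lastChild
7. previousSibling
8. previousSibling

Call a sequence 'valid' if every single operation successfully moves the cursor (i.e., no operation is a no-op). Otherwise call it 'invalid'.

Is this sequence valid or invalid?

After 1 (previousSibling): title (no-op, stayed)
After 2 (lastChild): html
After 3 (parentNode): title
After 4 (lastChild): html
After 5 (parentNode): title
After 6 (lastChild): html
After 7 (previousSibling): h1
After 8 (previousSibling): body

Answer: invalid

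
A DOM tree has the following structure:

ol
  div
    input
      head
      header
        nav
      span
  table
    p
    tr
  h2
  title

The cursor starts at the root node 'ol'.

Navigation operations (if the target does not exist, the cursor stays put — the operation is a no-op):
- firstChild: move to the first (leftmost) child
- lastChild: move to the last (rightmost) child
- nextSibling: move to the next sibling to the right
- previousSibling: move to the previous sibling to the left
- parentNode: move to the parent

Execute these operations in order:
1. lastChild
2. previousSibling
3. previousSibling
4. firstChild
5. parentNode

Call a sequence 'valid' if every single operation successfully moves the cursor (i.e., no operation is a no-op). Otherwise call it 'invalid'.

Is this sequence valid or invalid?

Answer: valid

Derivation:
After 1 (lastChild): title
After 2 (previousSibling): h2
After 3 (previousSibling): table
After 4 (firstChild): p
After 5 (parentNode): table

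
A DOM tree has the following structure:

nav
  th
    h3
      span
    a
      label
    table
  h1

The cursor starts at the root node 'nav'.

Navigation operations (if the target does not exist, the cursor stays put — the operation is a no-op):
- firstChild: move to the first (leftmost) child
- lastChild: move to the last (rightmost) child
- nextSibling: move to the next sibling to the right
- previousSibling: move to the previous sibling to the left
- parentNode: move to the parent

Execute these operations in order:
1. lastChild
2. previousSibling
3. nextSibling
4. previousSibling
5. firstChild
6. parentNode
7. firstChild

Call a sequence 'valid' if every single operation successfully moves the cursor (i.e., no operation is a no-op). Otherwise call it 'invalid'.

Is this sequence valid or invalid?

After 1 (lastChild): h1
After 2 (previousSibling): th
After 3 (nextSibling): h1
After 4 (previousSibling): th
After 5 (firstChild): h3
After 6 (parentNode): th
After 7 (firstChild): h3

Answer: valid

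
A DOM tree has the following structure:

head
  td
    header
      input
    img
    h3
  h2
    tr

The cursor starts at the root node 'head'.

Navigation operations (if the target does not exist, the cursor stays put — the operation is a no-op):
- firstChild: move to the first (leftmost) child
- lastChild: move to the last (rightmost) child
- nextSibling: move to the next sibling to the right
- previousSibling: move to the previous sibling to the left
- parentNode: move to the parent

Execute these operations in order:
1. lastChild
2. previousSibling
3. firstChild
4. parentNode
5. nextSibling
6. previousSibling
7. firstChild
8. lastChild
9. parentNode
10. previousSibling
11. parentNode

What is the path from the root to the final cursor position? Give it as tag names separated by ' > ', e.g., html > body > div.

After 1 (lastChild): h2
After 2 (previousSibling): td
After 3 (firstChild): header
After 4 (parentNode): td
After 5 (nextSibling): h2
After 6 (previousSibling): td
After 7 (firstChild): header
After 8 (lastChild): input
After 9 (parentNode): header
After 10 (previousSibling): header (no-op, stayed)
After 11 (parentNode): td

Answer: head > td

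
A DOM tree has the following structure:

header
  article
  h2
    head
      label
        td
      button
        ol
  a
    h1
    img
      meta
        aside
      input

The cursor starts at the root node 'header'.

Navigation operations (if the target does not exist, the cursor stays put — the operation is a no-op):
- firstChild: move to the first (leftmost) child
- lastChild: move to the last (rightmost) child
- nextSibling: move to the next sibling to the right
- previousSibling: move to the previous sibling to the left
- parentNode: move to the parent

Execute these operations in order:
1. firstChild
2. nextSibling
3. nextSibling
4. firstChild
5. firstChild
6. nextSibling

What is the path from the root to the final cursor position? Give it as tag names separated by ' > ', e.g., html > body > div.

Answer: header > a > img

Derivation:
After 1 (firstChild): article
After 2 (nextSibling): h2
After 3 (nextSibling): a
After 4 (firstChild): h1
After 5 (firstChild): h1 (no-op, stayed)
After 6 (nextSibling): img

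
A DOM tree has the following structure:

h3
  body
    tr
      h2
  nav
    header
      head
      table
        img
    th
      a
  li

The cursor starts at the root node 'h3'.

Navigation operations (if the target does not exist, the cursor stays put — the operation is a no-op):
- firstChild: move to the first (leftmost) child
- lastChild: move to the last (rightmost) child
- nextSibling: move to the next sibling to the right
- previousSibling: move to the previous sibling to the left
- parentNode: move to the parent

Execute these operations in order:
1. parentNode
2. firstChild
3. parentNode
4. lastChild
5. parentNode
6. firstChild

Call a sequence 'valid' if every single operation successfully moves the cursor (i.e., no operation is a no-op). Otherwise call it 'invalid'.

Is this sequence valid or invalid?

After 1 (parentNode): h3 (no-op, stayed)
After 2 (firstChild): body
After 3 (parentNode): h3
After 4 (lastChild): li
After 5 (parentNode): h3
After 6 (firstChild): body

Answer: invalid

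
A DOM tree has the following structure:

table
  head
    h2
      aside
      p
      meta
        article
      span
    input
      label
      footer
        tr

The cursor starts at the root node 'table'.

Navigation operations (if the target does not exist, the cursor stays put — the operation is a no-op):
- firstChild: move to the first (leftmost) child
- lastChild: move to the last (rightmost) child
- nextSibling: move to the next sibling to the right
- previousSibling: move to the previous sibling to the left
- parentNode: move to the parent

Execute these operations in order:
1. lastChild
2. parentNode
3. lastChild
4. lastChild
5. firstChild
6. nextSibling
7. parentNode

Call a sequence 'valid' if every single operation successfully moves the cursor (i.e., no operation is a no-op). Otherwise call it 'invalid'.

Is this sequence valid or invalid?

Answer: valid

Derivation:
After 1 (lastChild): head
After 2 (parentNode): table
After 3 (lastChild): head
After 4 (lastChild): input
After 5 (firstChild): label
After 6 (nextSibling): footer
After 7 (parentNode): input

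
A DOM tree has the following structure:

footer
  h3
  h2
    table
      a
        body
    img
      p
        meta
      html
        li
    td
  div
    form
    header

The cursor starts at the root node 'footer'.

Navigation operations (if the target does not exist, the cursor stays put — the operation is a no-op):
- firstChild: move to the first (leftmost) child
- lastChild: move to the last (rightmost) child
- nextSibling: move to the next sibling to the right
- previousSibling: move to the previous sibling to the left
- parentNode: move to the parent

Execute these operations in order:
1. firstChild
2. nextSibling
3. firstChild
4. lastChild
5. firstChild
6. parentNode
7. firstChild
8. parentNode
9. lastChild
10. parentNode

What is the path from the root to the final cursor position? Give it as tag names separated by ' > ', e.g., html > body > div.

Answer: footer > h2 > table > a

Derivation:
After 1 (firstChild): h3
After 2 (nextSibling): h2
After 3 (firstChild): table
After 4 (lastChild): a
After 5 (firstChild): body
After 6 (parentNode): a
After 7 (firstChild): body
After 8 (parentNode): a
After 9 (lastChild): body
After 10 (parentNode): a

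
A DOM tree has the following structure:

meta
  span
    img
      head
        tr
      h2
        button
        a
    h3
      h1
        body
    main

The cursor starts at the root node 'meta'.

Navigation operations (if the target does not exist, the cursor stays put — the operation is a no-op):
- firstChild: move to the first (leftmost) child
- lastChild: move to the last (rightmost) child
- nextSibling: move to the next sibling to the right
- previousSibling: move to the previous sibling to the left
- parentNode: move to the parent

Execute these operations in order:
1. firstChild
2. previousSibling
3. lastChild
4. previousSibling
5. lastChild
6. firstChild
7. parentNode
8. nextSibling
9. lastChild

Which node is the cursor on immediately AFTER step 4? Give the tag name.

Answer: h3

Derivation:
After 1 (firstChild): span
After 2 (previousSibling): span (no-op, stayed)
After 3 (lastChild): main
After 4 (previousSibling): h3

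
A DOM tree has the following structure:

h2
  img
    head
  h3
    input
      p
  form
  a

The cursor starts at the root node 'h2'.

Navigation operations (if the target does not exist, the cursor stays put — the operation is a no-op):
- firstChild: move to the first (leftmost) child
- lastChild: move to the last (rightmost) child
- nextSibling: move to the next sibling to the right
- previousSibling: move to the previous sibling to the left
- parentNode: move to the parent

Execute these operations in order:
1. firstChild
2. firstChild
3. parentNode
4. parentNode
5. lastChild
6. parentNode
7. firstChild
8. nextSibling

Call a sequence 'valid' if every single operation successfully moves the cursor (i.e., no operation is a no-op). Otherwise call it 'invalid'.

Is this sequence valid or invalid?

After 1 (firstChild): img
After 2 (firstChild): head
After 3 (parentNode): img
After 4 (parentNode): h2
After 5 (lastChild): a
After 6 (parentNode): h2
After 7 (firstChild): img
After 8 (nextSibling): h3

Answer: valid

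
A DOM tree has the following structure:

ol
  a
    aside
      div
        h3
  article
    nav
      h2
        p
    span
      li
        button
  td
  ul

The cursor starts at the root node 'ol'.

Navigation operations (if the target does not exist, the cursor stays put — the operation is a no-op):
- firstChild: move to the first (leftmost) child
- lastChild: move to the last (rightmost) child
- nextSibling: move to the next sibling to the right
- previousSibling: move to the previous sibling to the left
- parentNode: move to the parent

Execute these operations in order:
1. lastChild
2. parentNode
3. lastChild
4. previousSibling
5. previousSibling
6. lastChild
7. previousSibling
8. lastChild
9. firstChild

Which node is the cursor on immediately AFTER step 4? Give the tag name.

After 1 (lastChild): ul
After 2 (parentNode): ol
After 3 (lastChild): ul
After 4 (previousSibling): td

Answer: td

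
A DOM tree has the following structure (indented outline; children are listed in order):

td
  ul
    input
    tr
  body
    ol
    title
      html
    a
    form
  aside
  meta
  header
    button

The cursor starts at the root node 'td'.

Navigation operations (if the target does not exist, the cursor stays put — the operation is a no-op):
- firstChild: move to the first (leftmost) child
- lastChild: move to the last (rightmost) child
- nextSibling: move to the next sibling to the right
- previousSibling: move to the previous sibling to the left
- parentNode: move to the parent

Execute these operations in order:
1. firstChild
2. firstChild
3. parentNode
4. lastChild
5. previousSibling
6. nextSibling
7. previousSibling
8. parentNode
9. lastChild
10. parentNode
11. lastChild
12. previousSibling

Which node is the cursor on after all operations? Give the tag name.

Answer: input

Derivation:
After 1 (firstChild): ul
After 2 (firstChild): input
After 3 (parentNode): ul
After 4 (lastChild): tr
After 5 (previousSibling): input
After 6 (nextSibling): tr
After 7 (previousSibling): input
After 8 (parentNode): ul
After 9 (lastChild): tr
After 10 (parentNode): ul
After 11 (lastChild): tr
After 12 (previousSibling): input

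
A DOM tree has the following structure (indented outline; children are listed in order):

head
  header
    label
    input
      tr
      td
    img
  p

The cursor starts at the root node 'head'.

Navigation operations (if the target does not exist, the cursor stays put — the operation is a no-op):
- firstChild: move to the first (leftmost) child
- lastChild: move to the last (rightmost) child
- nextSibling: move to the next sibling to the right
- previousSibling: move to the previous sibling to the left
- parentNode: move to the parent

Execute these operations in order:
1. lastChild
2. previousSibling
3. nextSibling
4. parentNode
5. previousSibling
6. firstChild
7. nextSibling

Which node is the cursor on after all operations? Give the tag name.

Answer: p

Derivation:
After 1 (lastChild): p
After 2 (previousSibling): header
After 3 (nextSibling): p
After 4 (parentNode): head
After 5 (previousSibling): head (no-op, stayed)
After 6 (firstChild): header
After 7 (nextSibling): p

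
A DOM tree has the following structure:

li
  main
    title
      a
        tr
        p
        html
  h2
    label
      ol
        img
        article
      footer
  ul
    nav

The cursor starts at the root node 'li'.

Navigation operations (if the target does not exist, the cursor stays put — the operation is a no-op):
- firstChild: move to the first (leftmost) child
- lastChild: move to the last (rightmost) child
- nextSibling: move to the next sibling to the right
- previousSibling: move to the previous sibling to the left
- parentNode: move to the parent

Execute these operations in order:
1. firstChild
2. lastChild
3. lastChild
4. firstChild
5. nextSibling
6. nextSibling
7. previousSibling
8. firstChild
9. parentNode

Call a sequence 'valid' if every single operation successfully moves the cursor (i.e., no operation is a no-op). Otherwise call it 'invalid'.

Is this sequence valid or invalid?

After 1 (firstChild): main
After 2 (lastChild): title
After 3 (lastChild): a
After 4 (firstChild): tr
After 5 (nextSibling): p
After 6 (nextSibling): html
After 7 (previousSibling): p
After 8 (firstChild): p (no-op, stayed)
After 9 (parentNode): a

Answer: invalid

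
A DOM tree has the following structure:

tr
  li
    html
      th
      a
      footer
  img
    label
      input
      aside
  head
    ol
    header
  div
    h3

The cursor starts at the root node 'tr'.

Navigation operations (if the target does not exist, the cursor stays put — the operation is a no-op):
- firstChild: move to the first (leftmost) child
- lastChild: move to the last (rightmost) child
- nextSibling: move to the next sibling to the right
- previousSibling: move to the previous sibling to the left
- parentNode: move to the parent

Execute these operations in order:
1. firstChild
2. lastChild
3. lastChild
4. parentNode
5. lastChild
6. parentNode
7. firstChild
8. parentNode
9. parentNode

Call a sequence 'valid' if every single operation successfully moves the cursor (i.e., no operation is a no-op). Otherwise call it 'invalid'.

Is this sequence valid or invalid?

Answer: valid

Derivation:
After 1 (firstChild): li
After 2 (lastChild): html
After 3 (lastChild): footer
After 4 (parentNode): html
After 5 (lastChild): footer
After 6 (parentNode): html
After 7 (firstChild): th
After 8 (parentNode): html
After 9 (parentNode): li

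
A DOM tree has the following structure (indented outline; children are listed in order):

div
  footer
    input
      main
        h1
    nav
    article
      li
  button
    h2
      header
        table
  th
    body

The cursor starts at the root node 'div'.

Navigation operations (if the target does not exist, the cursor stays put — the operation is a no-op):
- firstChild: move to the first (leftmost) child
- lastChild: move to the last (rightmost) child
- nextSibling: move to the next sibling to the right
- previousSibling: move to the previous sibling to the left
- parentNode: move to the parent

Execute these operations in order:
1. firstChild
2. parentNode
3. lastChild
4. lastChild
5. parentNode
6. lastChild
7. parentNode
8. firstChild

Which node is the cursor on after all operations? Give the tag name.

After 1 (firstChild): footer
After 2 (parentNode): div
After 3 (lastChild): th
After 4 (lastChild): body
After 5 (parentNode): th
After 6 (lastChild): body
After 7 (parentNode): th
After 8 (firstChild): body

Answer: body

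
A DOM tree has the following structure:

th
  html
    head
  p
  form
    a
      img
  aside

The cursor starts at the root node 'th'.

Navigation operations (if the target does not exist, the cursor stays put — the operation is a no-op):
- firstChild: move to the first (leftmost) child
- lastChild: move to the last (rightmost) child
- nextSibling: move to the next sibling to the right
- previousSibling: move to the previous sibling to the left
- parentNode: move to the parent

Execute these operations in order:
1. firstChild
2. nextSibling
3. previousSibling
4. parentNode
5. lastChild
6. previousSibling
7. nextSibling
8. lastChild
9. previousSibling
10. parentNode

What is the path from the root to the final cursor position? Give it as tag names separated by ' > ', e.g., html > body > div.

After 1 (firstChild): html
After 2 (nextSibling): p
After 3 (previousSibling): html
After 4 (parentNode): th
After 5 (lastChild): aside
After 6 (previousSibling): form
After 7 (nextSibling): aside
After 8 (lastChild): aside (no-op, stayed)
After 9 (previousSibling): form
After 10 (parentNode): th

Answer: th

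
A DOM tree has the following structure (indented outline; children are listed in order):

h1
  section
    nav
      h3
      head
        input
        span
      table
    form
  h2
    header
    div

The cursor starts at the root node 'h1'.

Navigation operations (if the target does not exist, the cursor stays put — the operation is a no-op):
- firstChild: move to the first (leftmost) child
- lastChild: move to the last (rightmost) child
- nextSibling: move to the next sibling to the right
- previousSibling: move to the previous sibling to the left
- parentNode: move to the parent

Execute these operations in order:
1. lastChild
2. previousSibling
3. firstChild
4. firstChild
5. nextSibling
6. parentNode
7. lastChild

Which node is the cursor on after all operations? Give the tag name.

After 1 (lastChild): h2
After 2 (previousSibling): section
After 3 (firstChild): nav
After 4 (firstChild): h3
After 5 (nextSibling): head
After 6 (parentNode): nav
After 7 (lastChild): table

Answer: table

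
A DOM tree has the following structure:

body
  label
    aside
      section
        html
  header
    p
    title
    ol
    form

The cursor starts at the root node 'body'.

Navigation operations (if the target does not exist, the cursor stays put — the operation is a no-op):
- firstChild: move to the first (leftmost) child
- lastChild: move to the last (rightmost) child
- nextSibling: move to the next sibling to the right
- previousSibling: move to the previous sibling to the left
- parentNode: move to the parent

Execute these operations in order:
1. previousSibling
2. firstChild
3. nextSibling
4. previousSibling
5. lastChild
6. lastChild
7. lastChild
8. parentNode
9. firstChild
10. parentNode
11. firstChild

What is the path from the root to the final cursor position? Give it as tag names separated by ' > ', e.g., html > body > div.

Answer: body > label > aside > section > html

Derivation:
After 1 (previousSibling): body (no-op, stayed)
After 2 (firstChild): label
After 3 (nextSibling): header
After 4 (previousSibling): label
After 5 (lastChild): aside
After 6 (lastChild): section
After 7 (lastChild): html
After 8 (parentNode): section
After 9 (firstChild): html
After 10 (parentNode): section
After 11 (firstChild): html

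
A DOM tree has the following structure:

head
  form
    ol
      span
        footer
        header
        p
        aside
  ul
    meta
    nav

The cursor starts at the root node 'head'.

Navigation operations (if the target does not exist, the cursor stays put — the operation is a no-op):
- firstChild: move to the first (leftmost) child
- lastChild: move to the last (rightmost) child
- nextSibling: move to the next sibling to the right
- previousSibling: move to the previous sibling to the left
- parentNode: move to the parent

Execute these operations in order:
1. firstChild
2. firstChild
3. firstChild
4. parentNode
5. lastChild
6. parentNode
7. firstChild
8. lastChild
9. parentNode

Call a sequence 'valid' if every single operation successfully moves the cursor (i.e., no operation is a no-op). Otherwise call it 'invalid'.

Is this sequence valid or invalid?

After 1 (firstChild): form
After 2 (firstChild): ol
After 3 (firstChild): span
After 4 (parentNode): ol
After 5 (lastChild): span
After 6 (parentNode): ol
After 7 (firstChild): span
After 8 (lastChild): aside
After 9 (parentNode): span

Answer: valid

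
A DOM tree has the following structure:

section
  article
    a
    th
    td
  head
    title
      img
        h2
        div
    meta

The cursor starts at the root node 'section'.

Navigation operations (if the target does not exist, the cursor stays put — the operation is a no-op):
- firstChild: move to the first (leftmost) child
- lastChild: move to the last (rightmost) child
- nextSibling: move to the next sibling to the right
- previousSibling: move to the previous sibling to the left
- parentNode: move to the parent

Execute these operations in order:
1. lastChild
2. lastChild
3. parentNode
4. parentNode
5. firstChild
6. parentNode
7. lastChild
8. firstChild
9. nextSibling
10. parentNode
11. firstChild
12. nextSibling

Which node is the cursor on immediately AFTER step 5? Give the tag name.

After 1 (lastChild): head
After 2 (lastChild): meta
After 3 (parentNode): head
After 4 (parentNode): section
After 5 (firstChild): article

Answer: article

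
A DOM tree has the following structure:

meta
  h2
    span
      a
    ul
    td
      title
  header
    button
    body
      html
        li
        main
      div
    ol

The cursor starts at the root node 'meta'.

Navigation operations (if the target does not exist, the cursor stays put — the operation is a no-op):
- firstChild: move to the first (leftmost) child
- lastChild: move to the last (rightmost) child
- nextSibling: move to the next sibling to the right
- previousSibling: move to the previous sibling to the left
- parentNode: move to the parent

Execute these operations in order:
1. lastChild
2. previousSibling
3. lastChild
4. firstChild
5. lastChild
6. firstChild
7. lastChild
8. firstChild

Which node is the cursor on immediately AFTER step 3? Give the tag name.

After 1 (lastChild): header
After 2 (previousSibling): h2
After 3 (lastChild): td

Answer: td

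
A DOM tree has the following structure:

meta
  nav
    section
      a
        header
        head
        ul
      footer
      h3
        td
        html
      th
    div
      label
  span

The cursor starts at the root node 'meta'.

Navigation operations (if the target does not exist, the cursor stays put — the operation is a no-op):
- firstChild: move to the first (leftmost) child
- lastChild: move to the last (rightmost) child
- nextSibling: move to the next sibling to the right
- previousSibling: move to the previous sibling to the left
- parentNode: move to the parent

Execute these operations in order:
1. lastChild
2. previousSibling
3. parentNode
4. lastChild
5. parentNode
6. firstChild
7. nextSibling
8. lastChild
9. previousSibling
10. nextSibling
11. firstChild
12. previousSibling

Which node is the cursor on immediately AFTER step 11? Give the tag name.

After 1 (lastChild): span
After 2 (previousSibling): nav
After 3 (parentNode): meta
After 4 (lastChild): span
After 5 (parentNode): meta
After 6 (firstChild): nav
After 7 (nextSibling): span
After 8 (lastChild): span (no-op, stayed)
After 9 (previousSibling): nav
After 10 (nextSibling): span
After 11 (firstChild): span (no-op, stayed)

Answer: span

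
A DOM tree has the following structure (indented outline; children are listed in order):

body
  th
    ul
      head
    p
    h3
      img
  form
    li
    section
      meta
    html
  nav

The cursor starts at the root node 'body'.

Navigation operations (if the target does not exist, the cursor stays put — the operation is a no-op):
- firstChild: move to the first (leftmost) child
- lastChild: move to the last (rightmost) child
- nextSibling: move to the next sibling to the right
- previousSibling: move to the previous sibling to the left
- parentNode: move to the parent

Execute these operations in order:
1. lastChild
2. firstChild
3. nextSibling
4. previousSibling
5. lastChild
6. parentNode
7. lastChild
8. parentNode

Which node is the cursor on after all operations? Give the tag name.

After 1 (lastChild): nav
After 2 (firstChild): nav (no-op, stayed)
After 3 (nextSibling): nav (no-op, stayed)
After 4 (previousSibling): form
After 5 (lastChild): html
After 6 (parentNode): form
After 7 (lastChild): html
After 8 (parentNode): form

Answer: form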